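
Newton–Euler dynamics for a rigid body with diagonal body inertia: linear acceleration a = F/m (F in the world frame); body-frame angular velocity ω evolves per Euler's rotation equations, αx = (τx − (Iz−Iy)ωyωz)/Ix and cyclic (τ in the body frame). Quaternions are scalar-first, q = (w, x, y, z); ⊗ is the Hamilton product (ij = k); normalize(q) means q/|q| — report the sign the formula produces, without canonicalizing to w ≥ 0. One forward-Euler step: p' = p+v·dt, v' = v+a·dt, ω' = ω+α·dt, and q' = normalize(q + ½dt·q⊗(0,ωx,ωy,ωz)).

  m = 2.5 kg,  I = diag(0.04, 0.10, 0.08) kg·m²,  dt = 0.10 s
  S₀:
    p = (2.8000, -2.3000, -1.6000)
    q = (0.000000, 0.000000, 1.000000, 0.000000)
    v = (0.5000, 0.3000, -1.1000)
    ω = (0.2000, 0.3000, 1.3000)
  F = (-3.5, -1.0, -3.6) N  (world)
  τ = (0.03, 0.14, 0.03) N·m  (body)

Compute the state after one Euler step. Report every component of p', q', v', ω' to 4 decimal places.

p' = (2.8500, -2.2700, -1.7100)
q' = (-0.0150, 0.0649, 0.9977, -0.0100)
v' = (0.3600, 0.2600, -1.2440)
ω' = (0.2945, 0.4504, 1.3330)

angular accel α = (0.9450, 1.5040, 0.3300)
ω + α·dt = (0.2945, 0.4504, 1.3330)
2q̇ = q⊗(0,ω) = (-0.3000000, 1.3000000, 0.0000000, -0.2000000)
q + ½dt·q⊗(0,ω), renormalized = (-0.0150, 0.0649, 0.9977, -0.0100)
a = F/m = (-1.4000, -0.4000, -1.4400)
p + v·dt = (2.8500, -2.2700, -1.7100)
v' = v + a·dt = (0.3600, 0.2600, -1.2440)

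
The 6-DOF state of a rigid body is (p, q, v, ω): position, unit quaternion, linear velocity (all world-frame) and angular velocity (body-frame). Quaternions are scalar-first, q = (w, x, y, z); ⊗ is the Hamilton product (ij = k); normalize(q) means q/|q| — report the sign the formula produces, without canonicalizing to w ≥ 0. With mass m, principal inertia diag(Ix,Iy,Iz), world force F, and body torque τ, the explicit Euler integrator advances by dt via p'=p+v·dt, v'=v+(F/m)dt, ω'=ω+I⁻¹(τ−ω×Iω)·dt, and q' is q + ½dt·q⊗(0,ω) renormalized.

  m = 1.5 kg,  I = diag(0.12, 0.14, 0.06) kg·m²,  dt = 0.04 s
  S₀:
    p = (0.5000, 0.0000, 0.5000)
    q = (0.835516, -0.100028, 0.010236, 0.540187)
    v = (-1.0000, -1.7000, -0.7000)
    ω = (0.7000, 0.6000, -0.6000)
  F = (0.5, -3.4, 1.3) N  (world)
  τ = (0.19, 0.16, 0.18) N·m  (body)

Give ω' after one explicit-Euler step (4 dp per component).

α = I⁻¹(τ − ω×Iω) = (1.3433, 1.3229, 2.8600)
new body rate ω' = (0.7537, 0.6529, -0.4856)

ω' = (0.7537, 0.6529, -0.4856)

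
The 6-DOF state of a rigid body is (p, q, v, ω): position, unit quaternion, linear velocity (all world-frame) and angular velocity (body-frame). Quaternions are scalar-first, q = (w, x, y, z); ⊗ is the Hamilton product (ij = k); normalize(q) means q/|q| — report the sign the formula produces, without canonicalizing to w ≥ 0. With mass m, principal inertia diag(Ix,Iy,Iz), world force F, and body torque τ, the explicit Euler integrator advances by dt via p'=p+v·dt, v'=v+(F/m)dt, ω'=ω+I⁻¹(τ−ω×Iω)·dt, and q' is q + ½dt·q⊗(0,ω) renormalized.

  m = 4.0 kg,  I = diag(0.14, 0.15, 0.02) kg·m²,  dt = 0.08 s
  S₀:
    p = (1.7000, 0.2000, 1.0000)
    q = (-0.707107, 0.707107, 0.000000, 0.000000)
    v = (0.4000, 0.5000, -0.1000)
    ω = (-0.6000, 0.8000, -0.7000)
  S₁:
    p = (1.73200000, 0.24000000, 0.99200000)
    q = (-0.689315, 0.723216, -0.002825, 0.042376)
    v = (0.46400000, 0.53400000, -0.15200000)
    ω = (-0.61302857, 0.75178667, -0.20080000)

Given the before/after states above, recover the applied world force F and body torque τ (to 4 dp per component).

Δω = ω₁−ω₀ = (-0.01302857, -0.04821333, 0.49920000)
precession coupling = (0.0728, 0.0504, -0.0048)
τ = I·(Δω/dt) + ω₀×(Iω₀) = (0.0500, -0.0400, 0.1200)
Δv = v₁−v₀ = (0.06400000, 0.03400000, -0.05200000)
F = m·Δv/dt = (3.2000, 1.7000, -2.6000)

F = (3.2000, 1.7000, -2.6000)
τ = (0.0500, -0.0400, 0.1200)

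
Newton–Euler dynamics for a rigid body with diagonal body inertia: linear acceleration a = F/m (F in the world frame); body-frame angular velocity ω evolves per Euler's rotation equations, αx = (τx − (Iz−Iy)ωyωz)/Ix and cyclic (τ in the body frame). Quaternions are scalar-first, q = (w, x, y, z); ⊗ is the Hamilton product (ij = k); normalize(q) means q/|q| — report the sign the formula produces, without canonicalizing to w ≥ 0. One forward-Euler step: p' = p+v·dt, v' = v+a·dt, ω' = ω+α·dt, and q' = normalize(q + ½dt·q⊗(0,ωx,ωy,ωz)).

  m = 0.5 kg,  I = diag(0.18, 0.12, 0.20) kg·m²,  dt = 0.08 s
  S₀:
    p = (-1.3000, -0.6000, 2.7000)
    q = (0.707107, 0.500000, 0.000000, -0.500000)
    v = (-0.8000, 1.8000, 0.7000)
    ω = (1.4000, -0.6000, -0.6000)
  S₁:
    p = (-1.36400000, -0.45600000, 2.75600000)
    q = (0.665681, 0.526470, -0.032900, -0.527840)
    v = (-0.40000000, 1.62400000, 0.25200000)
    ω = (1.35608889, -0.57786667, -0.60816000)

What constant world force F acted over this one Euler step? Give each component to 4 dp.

velocity change Δv = (0.40000000, -0.17600000, -0.44800000)
F = m·Δv/dt = (2.5000, -1.1000, -2.8000)

F = (2.5000, -1.1000, -2.8000)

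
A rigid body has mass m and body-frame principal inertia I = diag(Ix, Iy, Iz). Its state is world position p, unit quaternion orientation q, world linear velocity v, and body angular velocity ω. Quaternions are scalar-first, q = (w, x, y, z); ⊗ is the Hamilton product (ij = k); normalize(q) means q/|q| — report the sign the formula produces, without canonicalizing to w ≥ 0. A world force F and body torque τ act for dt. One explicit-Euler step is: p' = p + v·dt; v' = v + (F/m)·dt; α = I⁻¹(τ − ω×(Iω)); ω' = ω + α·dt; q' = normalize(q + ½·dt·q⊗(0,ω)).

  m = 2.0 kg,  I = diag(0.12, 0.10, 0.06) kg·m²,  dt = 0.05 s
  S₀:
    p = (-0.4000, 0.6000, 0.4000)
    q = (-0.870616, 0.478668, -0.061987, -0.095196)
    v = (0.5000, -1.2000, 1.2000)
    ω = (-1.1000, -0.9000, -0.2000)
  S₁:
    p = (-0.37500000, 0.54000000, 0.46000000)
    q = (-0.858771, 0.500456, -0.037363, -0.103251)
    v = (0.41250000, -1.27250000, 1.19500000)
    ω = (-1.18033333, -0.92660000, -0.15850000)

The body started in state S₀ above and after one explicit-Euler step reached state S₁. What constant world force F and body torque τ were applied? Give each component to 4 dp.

velocity change Δv = (-0.08750000, -0.07250000, -0.00500000)
applied force F = (-3.5000, -2.9000, -0.2000)
ω₁ − ω₀ = (-0.08033333, -0.02660000, 0.04150000)
ω₀×(Iω₀) = (-0.0072, 0.0132, -0.0198)
I·α + gyro = (-0.2000, -0.0400, 0.0300)

F = (-3.5000, -2.9000, -0.2000)
τ = (-0.2000, -0.0400, 0.0300)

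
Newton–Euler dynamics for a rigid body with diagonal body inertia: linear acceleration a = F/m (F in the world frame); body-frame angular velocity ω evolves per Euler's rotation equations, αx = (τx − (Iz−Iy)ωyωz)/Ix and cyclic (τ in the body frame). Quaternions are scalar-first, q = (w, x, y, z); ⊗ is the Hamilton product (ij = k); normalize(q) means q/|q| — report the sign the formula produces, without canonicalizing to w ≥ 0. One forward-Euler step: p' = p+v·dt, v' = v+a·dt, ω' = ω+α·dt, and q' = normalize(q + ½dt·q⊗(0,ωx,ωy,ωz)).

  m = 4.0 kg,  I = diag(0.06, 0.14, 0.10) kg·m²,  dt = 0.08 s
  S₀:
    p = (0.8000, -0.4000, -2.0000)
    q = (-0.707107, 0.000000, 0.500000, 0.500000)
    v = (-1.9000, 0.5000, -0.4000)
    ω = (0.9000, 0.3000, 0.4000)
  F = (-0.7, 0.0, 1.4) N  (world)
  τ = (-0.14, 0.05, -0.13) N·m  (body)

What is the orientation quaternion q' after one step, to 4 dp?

q' = (-0.7205, -0.0234, 0.5091, 0.4703)

2q̇ = q⊗(0,ω) = (-0.3500000, -0.5863963, 0.2378679, -0.7328428)
q' = normalize(q + ½dt·q⊗(0,ω)) = (-0.7205, -0.0234, 0.5091, 0.4703)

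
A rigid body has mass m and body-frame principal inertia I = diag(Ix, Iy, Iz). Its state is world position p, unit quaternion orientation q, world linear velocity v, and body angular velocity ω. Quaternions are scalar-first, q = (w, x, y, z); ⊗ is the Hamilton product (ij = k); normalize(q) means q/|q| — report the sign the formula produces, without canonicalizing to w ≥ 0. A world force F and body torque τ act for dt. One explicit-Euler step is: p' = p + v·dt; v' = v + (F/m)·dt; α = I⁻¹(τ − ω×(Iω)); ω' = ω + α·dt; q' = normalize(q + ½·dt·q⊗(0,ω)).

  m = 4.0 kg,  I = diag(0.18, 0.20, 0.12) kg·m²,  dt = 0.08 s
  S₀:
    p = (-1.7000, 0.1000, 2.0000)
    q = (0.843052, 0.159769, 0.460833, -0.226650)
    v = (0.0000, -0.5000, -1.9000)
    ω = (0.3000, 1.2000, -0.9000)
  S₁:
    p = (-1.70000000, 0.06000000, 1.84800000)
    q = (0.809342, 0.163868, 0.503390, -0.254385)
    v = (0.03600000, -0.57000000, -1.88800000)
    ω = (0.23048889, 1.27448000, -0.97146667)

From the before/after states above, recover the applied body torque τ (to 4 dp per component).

rate change Δω = (-0.06951111, 0.07448000, -0.07146667)
I·α + gyro = (-0.0700, 0.1700, -0.1000)

τ = (-0.0700, 0.1700, -0.1000)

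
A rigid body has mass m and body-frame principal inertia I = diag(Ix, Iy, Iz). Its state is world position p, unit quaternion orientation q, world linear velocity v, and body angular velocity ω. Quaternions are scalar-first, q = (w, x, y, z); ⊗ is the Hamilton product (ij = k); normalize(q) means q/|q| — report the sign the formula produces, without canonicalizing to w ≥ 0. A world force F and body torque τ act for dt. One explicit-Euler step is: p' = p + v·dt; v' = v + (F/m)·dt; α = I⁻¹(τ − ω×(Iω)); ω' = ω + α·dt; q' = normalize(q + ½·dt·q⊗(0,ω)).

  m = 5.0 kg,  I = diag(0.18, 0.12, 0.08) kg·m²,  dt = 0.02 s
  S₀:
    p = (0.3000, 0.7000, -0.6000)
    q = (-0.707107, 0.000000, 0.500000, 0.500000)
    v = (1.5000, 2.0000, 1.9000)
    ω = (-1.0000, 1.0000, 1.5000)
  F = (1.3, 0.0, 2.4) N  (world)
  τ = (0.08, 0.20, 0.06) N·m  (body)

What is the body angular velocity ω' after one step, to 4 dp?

ω' = (-0.9844, 1.0583, 1.5000)

precession coupling ω×(Iω) = (-0.0600, -0.1500, 0.0600)
α = I⁻¹(τ − ω×Iω) = (0.7778, 2.9167, 0.0000)
new body rate ω' = (-0.9844, 1.0583, 1.5000)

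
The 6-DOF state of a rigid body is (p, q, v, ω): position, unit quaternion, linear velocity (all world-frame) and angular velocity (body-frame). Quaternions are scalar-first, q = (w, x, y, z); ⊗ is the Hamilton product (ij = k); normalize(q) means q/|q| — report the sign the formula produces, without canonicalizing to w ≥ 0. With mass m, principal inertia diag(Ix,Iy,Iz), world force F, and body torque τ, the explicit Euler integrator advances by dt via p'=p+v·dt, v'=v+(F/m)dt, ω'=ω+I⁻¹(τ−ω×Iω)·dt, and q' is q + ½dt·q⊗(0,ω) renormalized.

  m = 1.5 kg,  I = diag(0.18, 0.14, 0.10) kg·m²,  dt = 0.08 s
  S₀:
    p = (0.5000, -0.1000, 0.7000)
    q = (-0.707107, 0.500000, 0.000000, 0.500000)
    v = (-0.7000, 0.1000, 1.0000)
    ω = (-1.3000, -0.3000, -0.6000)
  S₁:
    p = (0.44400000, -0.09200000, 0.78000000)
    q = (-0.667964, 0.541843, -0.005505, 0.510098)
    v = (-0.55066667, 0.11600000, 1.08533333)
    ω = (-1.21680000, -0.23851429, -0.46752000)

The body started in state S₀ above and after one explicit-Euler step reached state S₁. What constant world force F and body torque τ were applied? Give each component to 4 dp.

F = (2.8000, 0.3000, 1.6000)
τ = (0.1800, 0.1700, 0.1500)

rate change Δω = (0.08320000, 0.06148571, 0.13248000)
ω₀×(Iω₀) = (-0.0072, 0.0624, -0.0156)
I·α + gyro = (0.1800, 0.1700, 0.1500)
v₁ − v₀ = (0.14933333, 0.01600000, 0.08533333)
applied force F = (2.8000, 0.3000, 1.6000)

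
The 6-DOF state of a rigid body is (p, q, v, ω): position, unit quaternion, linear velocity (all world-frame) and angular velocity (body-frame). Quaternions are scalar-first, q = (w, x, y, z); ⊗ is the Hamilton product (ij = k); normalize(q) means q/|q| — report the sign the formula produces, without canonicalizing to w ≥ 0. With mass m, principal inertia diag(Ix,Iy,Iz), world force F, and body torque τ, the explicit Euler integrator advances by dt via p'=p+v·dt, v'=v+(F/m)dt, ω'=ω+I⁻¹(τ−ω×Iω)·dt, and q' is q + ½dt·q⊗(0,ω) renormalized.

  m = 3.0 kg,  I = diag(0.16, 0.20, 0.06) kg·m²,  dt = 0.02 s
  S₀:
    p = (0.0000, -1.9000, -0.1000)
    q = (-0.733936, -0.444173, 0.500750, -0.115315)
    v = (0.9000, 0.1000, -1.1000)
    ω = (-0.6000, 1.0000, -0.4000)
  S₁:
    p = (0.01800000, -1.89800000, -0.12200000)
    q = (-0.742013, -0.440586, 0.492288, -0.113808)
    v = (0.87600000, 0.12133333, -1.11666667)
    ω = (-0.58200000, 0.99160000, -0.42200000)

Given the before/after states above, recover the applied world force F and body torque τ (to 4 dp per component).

Δv = v₁−v₀ = (-0.02400000, 0.02133333, -0.01666667)
applied force F = (-3.6000, 3.2000, -2.5000)
rate change Δω = (0.01800000, -0.00840000, -0.02200000)
applied torque τ = (0.2000, -0.0600, -0.0900)

F = (-3.6000, 3.2000, -2.5000)
τ = (0.2000, -0.0600, -0.0900)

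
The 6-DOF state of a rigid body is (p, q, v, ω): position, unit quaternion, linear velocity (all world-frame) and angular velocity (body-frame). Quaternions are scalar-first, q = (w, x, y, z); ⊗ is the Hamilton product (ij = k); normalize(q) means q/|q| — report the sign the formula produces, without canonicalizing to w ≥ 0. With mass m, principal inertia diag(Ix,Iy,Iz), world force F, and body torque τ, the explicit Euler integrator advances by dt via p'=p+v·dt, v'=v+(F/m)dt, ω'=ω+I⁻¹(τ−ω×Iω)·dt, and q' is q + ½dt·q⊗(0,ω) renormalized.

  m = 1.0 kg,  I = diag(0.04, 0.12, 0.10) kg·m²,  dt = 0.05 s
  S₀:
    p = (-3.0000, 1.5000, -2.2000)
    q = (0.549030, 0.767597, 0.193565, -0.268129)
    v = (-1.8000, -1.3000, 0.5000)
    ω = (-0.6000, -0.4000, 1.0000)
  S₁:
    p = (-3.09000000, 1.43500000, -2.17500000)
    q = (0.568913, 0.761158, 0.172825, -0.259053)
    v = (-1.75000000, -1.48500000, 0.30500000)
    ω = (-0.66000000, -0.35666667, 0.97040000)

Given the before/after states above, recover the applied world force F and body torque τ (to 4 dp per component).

velocity change Δv = (0.05000000, -0.18500000, -0.19500000)
applied force F = (1.0000, -3.7000, -3.9000)
Δω = ω₁−ω₀ = (-0.06000000, 0.04333333, -0.02960000)
ω₀×(Iω₀) = (0.0080, 0.0360, 0.0192)
τ = I·(Δω/dt) + ω₀×(Iω₀) = (-0.0400, 0.1400, -0.0400)

F = (1.0000, -3.7000, -3.9000)
τ = (-0.0400, 0.1400, -0.0400)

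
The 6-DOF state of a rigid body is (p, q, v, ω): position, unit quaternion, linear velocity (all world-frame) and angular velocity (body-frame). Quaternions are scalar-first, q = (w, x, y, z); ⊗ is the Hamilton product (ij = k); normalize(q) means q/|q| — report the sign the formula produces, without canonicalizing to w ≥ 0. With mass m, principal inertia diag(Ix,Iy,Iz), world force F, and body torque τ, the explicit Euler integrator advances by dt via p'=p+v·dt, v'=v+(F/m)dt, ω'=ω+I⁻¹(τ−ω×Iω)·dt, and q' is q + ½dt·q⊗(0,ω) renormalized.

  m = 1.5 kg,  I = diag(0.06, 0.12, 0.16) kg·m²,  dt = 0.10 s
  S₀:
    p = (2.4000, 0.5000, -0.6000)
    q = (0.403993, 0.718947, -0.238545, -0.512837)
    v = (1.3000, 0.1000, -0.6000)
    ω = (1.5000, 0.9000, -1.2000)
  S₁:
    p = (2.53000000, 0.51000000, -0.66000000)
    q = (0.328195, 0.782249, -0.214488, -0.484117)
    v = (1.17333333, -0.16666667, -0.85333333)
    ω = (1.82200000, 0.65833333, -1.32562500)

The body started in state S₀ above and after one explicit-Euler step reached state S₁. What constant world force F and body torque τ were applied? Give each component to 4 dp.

F = (-1.9000, -4.0000, -3.8000)
τ = (0.1500, -0.1100, -0.1200)

Δω = ω₁−ω₀ = (0.32200000, -0.24166667, -0.12562500)
ω₀×(Iω₀) = (-0.0432, 0.1800, 0.0810)
applied torque τ = (0.1500, -0.1100, -0.1200)
v₁ − v₀ = (-0.12666667, -0.26666667, -0.25333333)
applied force F = (-1.9000, -4.0000, -3.8000)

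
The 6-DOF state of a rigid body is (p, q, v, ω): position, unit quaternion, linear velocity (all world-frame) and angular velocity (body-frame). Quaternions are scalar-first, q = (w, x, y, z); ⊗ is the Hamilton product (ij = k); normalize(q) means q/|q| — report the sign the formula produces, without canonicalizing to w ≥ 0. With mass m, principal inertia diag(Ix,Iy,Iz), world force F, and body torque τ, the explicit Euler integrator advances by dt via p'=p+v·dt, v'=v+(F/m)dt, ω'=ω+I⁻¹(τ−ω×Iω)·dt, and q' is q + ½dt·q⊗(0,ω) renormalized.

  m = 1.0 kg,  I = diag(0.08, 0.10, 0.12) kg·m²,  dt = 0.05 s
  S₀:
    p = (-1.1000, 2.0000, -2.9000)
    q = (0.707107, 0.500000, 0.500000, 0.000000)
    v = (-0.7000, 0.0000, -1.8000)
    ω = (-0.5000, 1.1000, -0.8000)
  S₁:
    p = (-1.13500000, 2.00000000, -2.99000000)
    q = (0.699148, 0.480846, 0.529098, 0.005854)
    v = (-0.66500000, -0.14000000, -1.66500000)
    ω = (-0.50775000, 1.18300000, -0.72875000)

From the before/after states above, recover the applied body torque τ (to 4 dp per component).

τ = (-0.0300, 0.1500, 0.1600)

rate change Δω = (-0.00775000, 0.08300000, 0.07125000)
ω₀×(Iω₀) = (-0.0176, -0.0160, -0.0110)
I·α + gyro = (-0.0300, 0.1500, 0.1600)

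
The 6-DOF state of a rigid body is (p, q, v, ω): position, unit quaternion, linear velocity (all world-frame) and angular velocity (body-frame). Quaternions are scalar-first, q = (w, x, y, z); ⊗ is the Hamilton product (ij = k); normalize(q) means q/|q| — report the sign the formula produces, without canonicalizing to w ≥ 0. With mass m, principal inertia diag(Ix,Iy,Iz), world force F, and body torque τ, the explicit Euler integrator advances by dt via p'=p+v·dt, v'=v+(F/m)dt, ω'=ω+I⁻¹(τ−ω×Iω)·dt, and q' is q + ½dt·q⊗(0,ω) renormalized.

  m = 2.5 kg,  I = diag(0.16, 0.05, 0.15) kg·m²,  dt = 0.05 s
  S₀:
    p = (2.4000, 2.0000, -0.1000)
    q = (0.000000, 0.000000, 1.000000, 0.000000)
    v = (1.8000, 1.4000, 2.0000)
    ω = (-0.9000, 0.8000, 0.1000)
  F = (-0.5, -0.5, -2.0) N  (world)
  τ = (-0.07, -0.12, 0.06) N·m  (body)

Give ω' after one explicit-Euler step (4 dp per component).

precession coupling ω×(Iω) = (0.0080, -0.0009, 0.0792)
angular accel α = (-0.4875, -2.3820, -0.1280)
ω' = ω + α·dt = (-0.9244, 0.6809, 0.0936)

ω' = (-0.9244, 0.6809, 0.0936)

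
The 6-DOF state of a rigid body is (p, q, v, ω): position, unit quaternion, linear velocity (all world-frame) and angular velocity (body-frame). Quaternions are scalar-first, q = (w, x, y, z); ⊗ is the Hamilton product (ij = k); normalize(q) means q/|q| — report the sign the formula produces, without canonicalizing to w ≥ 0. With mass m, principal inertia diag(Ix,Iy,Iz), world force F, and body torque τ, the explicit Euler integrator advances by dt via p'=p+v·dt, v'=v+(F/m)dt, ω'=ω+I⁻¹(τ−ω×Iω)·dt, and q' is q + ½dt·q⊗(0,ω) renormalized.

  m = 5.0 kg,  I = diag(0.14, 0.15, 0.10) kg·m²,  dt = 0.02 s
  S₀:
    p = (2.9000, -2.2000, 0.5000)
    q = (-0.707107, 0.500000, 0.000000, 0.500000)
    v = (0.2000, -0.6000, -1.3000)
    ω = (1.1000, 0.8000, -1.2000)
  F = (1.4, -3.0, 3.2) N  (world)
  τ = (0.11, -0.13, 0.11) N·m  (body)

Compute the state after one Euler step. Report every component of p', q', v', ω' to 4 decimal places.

p' = (2.9040, -2.2120, 0.4740)
q' = (-0.7065, 0.4881, 0.0058, 0.5124)
v' = (0.2056, -0.6120, -1.2872)
ω' = (1.1089, 0.7897, -1.1798)

new position p' = (2.9040, -2.2120, 0.4740)
v' = v + a·dt = (0.2056, -0.6120, -1.2872)
α = I⁻¹(τ − ω×Iω) = (0.4429, -0.5147, 1.0120)
ω + α·dt = (1.1089, 0.7897, -1.1798)
q⊗(0,ω) = (0.0500000, -1.1778177, 0.5843144, 1.2485284)
updated quaternion q' = (-0.7065, 0.4881, 0.0058, 0.5124)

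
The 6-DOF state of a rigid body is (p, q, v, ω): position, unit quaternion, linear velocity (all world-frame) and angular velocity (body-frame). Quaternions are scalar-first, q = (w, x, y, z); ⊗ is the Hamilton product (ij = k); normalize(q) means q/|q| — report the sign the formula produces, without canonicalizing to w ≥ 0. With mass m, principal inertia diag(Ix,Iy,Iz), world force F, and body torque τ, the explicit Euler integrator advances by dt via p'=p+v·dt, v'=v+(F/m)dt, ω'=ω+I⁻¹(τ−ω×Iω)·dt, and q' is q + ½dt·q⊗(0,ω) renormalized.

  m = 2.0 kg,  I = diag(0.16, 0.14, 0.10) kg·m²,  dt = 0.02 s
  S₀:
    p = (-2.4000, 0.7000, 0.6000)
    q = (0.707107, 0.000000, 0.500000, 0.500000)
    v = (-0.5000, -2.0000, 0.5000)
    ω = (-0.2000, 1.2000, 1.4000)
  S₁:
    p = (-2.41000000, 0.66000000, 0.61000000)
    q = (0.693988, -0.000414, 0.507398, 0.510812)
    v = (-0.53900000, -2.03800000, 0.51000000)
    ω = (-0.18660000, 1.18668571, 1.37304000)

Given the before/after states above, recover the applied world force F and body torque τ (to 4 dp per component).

Δv = v₁−v₀ = (-0.03900000, -0.03800000, 0.01000000)
applied force F = (-3.9000, -3.8000, 1.0000)
ω₁ − ω₀ = (0.01340000, -0.01331429, -0.02696000)
ω₀×(Iω₀) = (-0.0672, -0.0168, 0.0048)
applied torque τ = (0.0400, -0.1100, -0.1300)

F = (-3.9000, -3.8000, 1.0000)
τ = (0.0400, -0.1100, -0.1300)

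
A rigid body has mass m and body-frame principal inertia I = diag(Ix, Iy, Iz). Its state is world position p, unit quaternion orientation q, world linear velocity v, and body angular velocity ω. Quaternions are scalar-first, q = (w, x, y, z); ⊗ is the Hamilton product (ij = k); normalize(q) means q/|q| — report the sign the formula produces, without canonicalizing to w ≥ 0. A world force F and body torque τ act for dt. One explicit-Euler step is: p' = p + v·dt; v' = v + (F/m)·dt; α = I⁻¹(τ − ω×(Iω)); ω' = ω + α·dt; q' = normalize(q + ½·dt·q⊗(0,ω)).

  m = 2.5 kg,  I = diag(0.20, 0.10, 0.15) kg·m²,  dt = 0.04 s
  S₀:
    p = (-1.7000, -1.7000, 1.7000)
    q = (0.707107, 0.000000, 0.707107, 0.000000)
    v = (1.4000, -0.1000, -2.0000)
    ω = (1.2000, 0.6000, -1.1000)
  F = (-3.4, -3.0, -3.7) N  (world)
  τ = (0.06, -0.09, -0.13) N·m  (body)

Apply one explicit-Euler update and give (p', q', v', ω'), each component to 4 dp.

ω×(Iω) gyroscopic = (-0.0330, -0.0660, -0.0720)
angular accel α = (0.4650, -0.2400, -0.3867)
ω + α·dt = (1.2186, 0.5904, -1.1155)
2q̇ = q⊗(0,ω) = (-0.4242642, 0.0707107, 0.4242642, -1.6263461)
updated quaternion q' = (0.6982, 0.0014, 0.7152, -0.0325)
linear accel F/m = (-1.3600, -1.2000, -1.4800)
p' = p + v·dt = (-1.6440, -1.7040, 1.6200)
v + (F/m)dt = (1.3456, -0.1480, -2.0592)

p' = (-1.6440, -1.7040, 1.6200)
q' = (0.6982, 0.0014, 0.7152, -0.0325)
v' = (1.3456, -0.1480, -2.0592)
ω' = (1.2186, 0.5904, -1.1155)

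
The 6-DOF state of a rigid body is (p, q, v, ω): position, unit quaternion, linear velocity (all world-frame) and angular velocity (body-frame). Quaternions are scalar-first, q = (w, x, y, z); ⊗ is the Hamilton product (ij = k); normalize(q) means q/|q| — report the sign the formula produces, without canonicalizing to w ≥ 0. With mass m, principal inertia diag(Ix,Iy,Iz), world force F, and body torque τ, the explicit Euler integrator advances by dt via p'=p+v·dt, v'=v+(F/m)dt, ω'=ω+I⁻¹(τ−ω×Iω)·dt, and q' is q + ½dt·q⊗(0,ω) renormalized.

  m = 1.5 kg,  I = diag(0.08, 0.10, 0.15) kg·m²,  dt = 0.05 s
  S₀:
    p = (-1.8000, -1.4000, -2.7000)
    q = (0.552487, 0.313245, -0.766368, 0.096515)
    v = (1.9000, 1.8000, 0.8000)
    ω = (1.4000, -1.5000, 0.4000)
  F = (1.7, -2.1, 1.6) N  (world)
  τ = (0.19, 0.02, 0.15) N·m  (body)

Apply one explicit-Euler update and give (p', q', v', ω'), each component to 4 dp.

p' = (-1.7050, -1.3100, -2.6600)
q' = (0.5111, 0.3281, -0.7858, 0.1170)
v' = (1.9567, 1.7300, 0.8533)
ω' = (1.5375, -1.4704, 0.4640)

a = (1.1333, -1.4000, 1.0667)
p' = p + v·dt = (-1.7050, -1.3100, -2.6600)
new velocity v' = (1.9567, 1.7300, 0.8533)
angular accel α = (2.7500, 0.5920, 1.2800)
ω' = ω + α·dt = (1.5375, -1.4704, 0.4640)
q⊗(0,ω) = (-1.6267010, 0.6117071, -0.8189075, 0.8240425)
q + ½dt·q⊗(0,ω), renormalized = (0.5111, 0.3281, -0.7858, 0.1170)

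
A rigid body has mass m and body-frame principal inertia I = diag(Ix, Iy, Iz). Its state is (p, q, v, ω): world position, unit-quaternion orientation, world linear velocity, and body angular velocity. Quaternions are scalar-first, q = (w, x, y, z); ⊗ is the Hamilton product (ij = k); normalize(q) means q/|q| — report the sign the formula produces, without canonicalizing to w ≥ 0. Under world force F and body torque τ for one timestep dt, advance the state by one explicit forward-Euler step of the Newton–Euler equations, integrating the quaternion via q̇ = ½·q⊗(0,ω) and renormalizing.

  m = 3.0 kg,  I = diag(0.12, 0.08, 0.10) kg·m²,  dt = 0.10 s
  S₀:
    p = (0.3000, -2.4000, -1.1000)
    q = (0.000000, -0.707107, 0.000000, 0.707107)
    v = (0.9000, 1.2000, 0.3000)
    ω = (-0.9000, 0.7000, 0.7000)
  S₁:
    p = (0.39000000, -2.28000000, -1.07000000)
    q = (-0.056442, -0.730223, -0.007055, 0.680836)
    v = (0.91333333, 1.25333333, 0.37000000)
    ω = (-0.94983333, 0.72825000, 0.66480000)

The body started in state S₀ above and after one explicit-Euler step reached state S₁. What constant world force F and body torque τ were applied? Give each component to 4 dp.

velocity change Δv = (0.01333333, 0.05333333, 0.07000000)
F = m·Δv/dt = (0.4000, 1.6000, 2.1000)
ω₁ − ω₀ = (-0.04983333, 0.02825000, -0.03520000)
precession coupling = (0.0098, -0.0126, 0.0252)
τ = I·(Δω/dt) + ω₀×(Iω₀) = (-0.0500, 0.0100, -0.0100)

F = (0.4000, 1.6000, 2.1000)
τ = (-0.0500, 0.0100, -0.0100)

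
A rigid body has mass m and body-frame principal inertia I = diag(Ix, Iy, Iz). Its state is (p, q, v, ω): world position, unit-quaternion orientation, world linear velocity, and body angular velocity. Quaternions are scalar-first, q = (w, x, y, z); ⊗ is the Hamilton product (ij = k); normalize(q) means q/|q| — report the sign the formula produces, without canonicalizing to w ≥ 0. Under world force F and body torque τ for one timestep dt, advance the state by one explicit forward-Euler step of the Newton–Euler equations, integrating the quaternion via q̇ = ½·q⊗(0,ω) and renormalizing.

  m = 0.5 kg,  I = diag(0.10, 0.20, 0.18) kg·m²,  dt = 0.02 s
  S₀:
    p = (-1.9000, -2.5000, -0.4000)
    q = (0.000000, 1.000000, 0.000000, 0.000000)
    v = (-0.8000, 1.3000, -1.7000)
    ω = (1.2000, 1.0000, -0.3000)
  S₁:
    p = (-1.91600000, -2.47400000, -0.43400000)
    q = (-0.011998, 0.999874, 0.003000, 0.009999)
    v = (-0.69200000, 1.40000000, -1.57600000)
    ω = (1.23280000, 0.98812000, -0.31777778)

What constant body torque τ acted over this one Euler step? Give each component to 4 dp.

τ = (0.1700, -0.0900, -0.0400)

ω₁ − ω₀ = (0.03280000, -0.01188000, -0.01777778)
applied torque τ = (0.1700, -0.0900, -0.0400)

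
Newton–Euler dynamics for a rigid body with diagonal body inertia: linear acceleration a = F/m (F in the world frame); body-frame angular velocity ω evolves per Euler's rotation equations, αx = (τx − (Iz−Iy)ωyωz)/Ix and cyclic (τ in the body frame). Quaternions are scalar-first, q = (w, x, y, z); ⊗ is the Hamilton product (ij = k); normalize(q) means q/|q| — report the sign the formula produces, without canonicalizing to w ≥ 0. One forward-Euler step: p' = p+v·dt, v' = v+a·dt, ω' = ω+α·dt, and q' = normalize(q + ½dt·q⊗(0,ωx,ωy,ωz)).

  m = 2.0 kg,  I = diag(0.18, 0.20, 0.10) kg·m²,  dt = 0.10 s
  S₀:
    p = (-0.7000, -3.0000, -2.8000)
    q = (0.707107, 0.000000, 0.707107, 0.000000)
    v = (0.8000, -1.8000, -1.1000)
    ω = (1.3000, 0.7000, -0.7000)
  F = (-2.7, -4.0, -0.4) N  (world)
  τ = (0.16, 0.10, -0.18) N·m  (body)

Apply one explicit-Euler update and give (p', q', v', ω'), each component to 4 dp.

gyro term ω×Iω = (0.0490, -0.0728, 0.0182)
(τ − ω×Iω)/I = (0.6167, 0.8640, -1.9820)
new body rate ω' = (1.3617, 0.7864, -0.8982)
Hamilton product q⊗(0,ω) = (-0.4949749, 0.4242642, 0.4949749, -1.4142140)
q' = normalize(q + ½dt·q⊗(0,ω)) = (0.6801, 0.0211, 0.7294, -0.0705)
linear accel F/m = (-1.3500, -2.0000, -0.2000)
p + v·dt = (-0.6200, -3.1800, -2.9100)
v + (F/m)dt = (0.6650, -2.0000, -1.1200)

p' = (-0.6200, -3.1800, -2.9100)
q' = (0.6801, 0.0211, 0.7294, -0.0705)
v' = (0.6650, -2.0000, -1.1200)
ω' = (1.3617, 0.7864, -0.8982)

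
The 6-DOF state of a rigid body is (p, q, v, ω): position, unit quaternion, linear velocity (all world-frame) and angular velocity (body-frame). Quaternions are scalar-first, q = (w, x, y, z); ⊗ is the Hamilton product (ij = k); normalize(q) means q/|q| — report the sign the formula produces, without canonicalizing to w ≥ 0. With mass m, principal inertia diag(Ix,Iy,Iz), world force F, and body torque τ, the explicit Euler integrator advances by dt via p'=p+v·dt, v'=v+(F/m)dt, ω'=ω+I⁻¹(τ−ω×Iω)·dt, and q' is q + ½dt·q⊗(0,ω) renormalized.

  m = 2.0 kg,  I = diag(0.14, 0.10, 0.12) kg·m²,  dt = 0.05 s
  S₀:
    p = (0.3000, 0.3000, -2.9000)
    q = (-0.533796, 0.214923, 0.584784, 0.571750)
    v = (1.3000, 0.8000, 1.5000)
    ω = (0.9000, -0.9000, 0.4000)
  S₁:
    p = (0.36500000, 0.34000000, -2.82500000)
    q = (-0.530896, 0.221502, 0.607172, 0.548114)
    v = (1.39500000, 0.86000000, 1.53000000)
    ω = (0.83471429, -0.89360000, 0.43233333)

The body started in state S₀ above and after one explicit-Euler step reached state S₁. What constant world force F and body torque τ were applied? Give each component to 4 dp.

velocity change Δv = (0.09500000, 0.06000000, 0.03000000)
F = m·Δv/dt = (3.8000, 2.4000, 1.2000)
Δω = ω₁−ω₀ = (-0.06528571, 0.00640000, 0.03233333)
gyro term ω₀×Iω₀ = (-0.0072, 0.0072, 0.0324)
applied torque τ = (-0.1900, 0.0200, 0.1100)

F = (3.8000, 2.4000, 1.2000)
τ = (-0.1900, 0.0200, 0.1100)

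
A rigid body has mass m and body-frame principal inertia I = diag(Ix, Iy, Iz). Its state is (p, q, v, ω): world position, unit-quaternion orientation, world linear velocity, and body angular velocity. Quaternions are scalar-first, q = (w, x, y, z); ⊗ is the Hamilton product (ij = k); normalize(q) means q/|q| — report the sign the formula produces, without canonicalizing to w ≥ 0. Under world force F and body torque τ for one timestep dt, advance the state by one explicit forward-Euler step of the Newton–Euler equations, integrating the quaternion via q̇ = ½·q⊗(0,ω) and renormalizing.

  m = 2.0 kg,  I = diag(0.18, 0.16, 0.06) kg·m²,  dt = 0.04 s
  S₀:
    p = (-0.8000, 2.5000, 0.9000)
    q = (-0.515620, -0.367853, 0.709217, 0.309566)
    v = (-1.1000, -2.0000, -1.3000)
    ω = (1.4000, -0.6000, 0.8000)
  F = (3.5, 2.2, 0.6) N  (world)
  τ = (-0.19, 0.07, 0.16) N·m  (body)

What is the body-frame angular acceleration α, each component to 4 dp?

α = (-1.3222, -0.4025, 2.3867)

gyro term ω×Iω = (0.0480, 0.1344, 0.0168)
angular accel α = (-1.3222, -0.4025, 2.3867)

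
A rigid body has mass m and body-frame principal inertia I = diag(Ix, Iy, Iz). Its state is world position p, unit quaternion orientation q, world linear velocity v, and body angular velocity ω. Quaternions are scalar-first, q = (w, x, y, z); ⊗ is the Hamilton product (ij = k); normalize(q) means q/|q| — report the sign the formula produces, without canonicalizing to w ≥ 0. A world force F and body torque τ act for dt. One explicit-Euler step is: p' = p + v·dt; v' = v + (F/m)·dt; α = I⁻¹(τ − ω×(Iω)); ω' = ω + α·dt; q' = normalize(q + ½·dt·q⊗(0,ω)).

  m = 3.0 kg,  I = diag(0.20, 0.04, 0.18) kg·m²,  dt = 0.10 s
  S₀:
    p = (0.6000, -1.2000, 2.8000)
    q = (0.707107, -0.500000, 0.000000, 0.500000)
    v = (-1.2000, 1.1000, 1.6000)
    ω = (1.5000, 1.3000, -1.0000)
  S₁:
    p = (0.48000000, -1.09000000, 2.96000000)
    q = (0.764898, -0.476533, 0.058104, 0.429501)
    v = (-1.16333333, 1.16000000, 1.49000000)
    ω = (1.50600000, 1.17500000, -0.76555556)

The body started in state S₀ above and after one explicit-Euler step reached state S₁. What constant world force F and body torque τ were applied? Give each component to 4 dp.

F = (1.1000, 1.8000, -3.3000)
τ = (-0.1700, -0.0800, 0.1100)

ω₁ − ω₀ = (0.00600000, -0.12500000, 0.23444444)
ω₀×(Iω₀) = (-0.1820, -0.0300, -0.3120)
applied torque τ = (-0.1700, -0.0800, 0.1100)
v₁ − v₀ = (0.03666667, 0.06000000, -0.11000000)
m·(v₁−v₀)/dt = (1.1000, 1.8000, -3.3000)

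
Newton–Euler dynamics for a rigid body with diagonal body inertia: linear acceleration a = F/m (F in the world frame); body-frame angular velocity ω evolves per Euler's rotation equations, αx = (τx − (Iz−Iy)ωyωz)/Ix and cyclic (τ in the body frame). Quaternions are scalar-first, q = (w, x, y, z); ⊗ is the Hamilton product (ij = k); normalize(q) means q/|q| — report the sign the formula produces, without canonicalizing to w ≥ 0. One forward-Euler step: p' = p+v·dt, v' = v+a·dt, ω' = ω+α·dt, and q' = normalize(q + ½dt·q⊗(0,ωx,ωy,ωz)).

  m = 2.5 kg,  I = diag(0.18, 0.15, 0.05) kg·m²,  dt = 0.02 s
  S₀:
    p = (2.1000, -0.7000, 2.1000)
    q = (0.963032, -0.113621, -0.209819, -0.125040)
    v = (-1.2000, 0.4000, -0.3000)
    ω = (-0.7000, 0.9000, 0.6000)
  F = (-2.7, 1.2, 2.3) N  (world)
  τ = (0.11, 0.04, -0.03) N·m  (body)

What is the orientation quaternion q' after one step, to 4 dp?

q' = (0.9648, -0.1205, -0.1996, -0.1217)

q⊗(0,ω) = (0.1843264, -0.6874778, 1.0224294, 0.3286870)
q' = normalize(q + ½dt·q⊗(0,ω)) = (0.9648, -0.1205, -0.1996, -0.1217)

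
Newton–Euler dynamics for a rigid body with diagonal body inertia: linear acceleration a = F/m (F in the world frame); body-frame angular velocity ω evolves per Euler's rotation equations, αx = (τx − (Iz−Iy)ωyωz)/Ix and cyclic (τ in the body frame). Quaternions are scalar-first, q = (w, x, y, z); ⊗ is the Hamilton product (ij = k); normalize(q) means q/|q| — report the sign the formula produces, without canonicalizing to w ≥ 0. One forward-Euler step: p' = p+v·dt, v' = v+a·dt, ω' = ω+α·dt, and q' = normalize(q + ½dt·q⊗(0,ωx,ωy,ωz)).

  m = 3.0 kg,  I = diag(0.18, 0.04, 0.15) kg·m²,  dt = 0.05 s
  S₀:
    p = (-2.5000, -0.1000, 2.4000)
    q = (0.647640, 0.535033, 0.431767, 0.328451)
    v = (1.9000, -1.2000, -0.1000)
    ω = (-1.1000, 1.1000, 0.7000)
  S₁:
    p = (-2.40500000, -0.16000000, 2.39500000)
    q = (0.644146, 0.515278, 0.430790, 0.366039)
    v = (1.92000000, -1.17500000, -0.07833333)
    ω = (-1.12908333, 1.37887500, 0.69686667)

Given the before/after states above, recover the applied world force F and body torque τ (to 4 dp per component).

F = (1.2000, 1.5000, 1.3000)
τ = (-0.0200, 0.2000, 0.1600)

rate change Δω = (-0.02908333, 0.27887500, -0.00313333)
I·α + gyro = (-0.0200, 0.2000, 0.1600)
v₁ − v₀ = (0.02000000, 0.02500000, 0.02166667)
m·(v₁−v₀)/dt = (1.2000, 1.5000, 1.3000)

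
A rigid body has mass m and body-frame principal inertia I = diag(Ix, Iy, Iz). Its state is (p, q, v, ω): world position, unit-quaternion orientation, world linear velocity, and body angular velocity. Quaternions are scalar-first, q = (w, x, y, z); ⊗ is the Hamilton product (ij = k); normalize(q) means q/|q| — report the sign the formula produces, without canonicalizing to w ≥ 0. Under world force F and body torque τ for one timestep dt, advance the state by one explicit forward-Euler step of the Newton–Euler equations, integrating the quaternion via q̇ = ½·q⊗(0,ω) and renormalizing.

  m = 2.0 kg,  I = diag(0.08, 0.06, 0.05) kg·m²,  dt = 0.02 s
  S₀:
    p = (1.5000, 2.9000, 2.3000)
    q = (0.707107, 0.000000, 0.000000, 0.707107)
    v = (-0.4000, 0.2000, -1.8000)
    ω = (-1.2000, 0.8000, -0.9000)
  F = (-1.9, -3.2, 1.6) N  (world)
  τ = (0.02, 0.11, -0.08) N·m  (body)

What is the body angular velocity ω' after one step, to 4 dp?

ω×(Iω) gyroscopic = (0.0072, 0.0324, 0.0192)
(τ − ω×Iω)/I = (0.1600, 1.2933, -1.9840)
ω + α·dt = (-1.1968, 0.8259, -0.9397)

ω' = (-1.1968, 0.8259, -0.9397)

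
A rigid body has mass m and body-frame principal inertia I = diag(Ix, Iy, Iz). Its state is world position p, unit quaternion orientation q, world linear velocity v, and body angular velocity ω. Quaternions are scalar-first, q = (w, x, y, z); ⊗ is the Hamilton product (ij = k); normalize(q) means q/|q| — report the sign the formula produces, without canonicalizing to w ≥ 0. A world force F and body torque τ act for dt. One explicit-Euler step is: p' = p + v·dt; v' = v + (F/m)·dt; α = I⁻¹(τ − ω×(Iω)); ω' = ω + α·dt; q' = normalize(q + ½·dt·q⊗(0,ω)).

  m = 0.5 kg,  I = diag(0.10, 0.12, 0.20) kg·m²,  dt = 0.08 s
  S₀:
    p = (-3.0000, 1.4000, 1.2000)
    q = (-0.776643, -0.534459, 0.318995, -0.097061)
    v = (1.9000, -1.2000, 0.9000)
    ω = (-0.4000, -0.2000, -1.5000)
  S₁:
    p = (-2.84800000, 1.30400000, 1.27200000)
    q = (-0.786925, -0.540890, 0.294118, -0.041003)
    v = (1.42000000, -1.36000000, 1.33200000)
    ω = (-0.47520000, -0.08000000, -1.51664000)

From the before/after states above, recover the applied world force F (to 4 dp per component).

F = (-3.0000, -1.0000, 2.7000)

velocity change Δv = (-0.48000000, -0.16000000, 0.43200000)
applied force F = (-3.0000, -1.0000, 2.7000)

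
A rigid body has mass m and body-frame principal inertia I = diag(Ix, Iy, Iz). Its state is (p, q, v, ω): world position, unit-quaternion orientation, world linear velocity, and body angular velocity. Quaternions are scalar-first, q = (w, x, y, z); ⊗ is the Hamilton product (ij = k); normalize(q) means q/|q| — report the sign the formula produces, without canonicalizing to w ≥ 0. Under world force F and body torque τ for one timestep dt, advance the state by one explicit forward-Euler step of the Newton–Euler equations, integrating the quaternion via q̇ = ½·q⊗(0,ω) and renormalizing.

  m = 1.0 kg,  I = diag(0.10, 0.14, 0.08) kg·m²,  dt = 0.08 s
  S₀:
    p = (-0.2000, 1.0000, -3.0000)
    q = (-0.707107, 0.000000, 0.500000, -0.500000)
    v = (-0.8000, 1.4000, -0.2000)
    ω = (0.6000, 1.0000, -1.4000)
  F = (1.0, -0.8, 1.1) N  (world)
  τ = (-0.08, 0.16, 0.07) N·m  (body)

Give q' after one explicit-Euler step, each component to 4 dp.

q' = (-0.7531, -0.0249, 0.4585, -0.4712)

2q̇ = q⊗(0,ω) = (-1.2000000, -0.6242642, -1.0071070, 0.6899498)
q + ½dt·q⊗(0,ω), renormalized = (-0.7531, -0.0249, 0.4585, -0.4712)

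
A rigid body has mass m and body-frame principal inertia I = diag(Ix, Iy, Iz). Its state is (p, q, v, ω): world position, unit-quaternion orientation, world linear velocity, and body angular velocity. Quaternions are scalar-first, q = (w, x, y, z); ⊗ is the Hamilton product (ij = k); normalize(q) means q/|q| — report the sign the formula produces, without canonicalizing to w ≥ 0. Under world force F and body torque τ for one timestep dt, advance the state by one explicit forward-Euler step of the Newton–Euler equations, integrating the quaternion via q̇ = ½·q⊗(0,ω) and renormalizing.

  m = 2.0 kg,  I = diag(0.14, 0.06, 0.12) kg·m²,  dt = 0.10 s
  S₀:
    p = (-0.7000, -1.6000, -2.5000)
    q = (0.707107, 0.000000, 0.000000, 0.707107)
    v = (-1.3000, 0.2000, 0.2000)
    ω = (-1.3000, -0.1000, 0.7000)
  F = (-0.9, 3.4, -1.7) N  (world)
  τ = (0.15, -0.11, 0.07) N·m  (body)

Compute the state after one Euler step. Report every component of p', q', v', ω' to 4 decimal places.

p' = (-0.8300, -1.5800, -2.4800)
q' = (0.6805, -0.0423, -0.0494, 0.7299)
v' = (-1.3450, 0.3700, 0.1150)
ω' = (-1.1899, -0.2530, 0.7670)

a = F/m = (-0.4500, 1.7000, -0.8500)
p' = p + v·dt = (-0.8300, -1.5800, -2.4800)
new velocity v' = (-1.3450, 0.3700, 0.1150)
(τ − ω×Iω)/I = (1.1014, -1.5300, 0.6700)
ω' = ω + α·dt = (-1.1899, -0.2530, 0.7670)
q⊗(0,ω) = (-0.4949749, -0.8485284, -0.9899498, 0.4949749)
q + ½dt·q⊗(0,ω), renormalized = (0.6805, -0.0423, -0.0494, 0.7299)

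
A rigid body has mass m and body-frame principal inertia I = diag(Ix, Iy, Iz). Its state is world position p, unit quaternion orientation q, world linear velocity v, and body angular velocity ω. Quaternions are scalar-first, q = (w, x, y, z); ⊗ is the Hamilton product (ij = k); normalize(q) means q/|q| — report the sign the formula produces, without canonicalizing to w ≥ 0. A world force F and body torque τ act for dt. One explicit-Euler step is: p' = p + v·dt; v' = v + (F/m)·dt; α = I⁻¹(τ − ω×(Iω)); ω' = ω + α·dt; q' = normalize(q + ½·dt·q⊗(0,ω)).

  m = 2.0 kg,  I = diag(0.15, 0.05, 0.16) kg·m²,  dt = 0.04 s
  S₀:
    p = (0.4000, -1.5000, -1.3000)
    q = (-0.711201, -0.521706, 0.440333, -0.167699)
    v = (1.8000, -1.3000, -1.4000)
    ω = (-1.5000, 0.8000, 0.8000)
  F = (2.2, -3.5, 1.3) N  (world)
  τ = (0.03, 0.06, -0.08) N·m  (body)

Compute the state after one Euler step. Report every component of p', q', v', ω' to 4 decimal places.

a = F/m = (1.1000, -1.7500, 0.6500)
p' = p + v·dt = (0.4720, -1.5520, -1.3560)
v + (F/m)dt = (1.8440, -1.3700, -1.3740)
angular accel α = (-0.2693, 0.9600, -1.2500)
new body rate ω' = (-1.5108, 0.8384, 0.7500)
2q̇ = q⊗(0,ω) = (-1.0006662, 1.5532271, 0.0999525, -0.3258261)
q' = normalize(q + ½dt·q⊗(0,ω)) = (-0.7307, -0.4903, 0.4420, -0.1741)

p' = (0.4720, -1.5520, -1.3560)
q' = (-0.7307, -0.4903, 0.4420, -0.1741)
v' = (1.8440, -1.3700, -1.3740)
ω' = (-1.5108, 0.8384, 0.7500)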